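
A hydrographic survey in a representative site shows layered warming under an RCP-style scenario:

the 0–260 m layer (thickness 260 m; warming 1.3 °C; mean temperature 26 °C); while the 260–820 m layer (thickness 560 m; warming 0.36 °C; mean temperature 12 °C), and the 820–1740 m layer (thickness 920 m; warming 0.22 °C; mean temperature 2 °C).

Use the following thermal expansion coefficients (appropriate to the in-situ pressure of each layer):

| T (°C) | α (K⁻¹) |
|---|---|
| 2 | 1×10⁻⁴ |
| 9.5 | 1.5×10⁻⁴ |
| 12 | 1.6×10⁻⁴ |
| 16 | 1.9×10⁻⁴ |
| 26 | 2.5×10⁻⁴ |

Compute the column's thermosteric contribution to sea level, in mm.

Layer 1 at 26 °C → α = 2.5×10⁻⁴ K⁻¹
Layer 2 at 12 °C → α = 1.6×10⁻⁴ K⁻¹
Layer 3 at 2 °C → α = 1×10⁻⁴ K⁻¹
Layer 1: 1.3 × 2.5×10⁻⁴ × 260 = 0.08450 m
0.36 × 1.6×10⁻⁴ × 560 = 0.032256 m
Layer 3: 0.22 × 1×10⁻⁴ × 920 = 0.02024 m
Δh = 0.08450 + 0.032256 + 0.02024 = 0.136996 m ≈ 137 mm

137 mm of thermosteric rise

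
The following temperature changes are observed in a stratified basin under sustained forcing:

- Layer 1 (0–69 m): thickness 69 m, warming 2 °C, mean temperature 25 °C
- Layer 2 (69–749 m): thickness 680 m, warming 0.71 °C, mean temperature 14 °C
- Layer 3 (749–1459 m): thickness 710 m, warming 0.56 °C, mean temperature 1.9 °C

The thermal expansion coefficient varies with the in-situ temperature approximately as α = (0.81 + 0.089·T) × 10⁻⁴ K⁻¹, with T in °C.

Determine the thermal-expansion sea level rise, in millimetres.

Δh = 180 mm

Layer 1: α = (0.81 + 0.089×25)×10⁻⁴ = 3.035×10⁻⁴ K⁻¹
Layer 2: α = (0.81 + 0.089×14)×10⁻⁴ = 2.056×10⁻⁴ K⁻¹
Layer 3: α = (0.81 + 0.089×1.9)×10⁻⁴ = 0.9791×10⁻⁴ K⁻¹
Layer 1: 3.035×10⁻⁴ × 69 × 2 = 0.041883 m
69–749 m: 680 × 0.71 × 2.056×10⁻⁴ = 0.09926368 m
749–1459 m: 710 × 0.56 × 0.9791×10⁻⁴ = 0.038929016 m
Δh = 0.041883 + 0.09926368 + 0.038929016 = 0.180075696 m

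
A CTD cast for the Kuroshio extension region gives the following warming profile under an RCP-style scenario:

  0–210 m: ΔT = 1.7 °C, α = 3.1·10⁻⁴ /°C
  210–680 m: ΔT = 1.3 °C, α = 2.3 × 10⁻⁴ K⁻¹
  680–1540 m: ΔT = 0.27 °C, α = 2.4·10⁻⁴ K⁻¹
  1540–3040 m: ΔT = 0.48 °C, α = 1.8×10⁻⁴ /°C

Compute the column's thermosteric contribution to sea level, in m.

0–210 m: 210 × 3.1×10⁻⁴ × 1.7 = 0.11067 m
210–680 m: 470 × 2.3×10⁻⁴ × 1.3 = 0.14053 m
680–1540 m: 2.4×10⁻⁴ × 860 × 0.27 = 0.055728 m
1540–3040 m: 1500 × 0.48 × 1.8×10⁻⁴ = 0.12960 m
Δh = 0.11067 + 0.14053 + 0.055728 + 0.12960 = 0.436528 m

0.437 m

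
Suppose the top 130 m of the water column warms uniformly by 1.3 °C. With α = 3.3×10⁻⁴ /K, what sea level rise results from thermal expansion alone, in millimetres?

55.8 mm

Δh = αΔT·H = 3.3×10⁻⁴ × 1.3 × 130 = 0.05577 m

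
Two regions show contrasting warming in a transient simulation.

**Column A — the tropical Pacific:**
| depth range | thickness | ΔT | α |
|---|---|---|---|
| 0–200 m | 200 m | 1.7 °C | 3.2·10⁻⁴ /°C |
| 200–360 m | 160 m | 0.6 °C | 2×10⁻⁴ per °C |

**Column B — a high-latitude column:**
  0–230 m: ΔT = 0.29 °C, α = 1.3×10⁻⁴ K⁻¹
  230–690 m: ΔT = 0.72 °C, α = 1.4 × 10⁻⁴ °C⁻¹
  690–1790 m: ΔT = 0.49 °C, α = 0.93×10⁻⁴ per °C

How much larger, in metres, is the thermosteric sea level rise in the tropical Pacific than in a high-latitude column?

A 1.7 × 3.2×10⁻⁴ × 200 = 0.10880 m
A 200–360 m: 160 × 2×10⁻⁴ × 0.6 = 0.01920 m
A total: 0.12800 m
B 0–230 m: 0.29 × 230 × 1.3×10⁻⁴ = 0.008671 m
B Layer 2: 0.72 × 1.4×10⁻⁴ × 460 = 0.046368 m
B 1100 × 0.49 × 0.93×10⁻⁴ = 0.050127 m
B total: 0.105166 m
Difference: 0.12800 − 0.105166 = 0.022834 m

Δh_A − Δh_B ≈ 0.023 m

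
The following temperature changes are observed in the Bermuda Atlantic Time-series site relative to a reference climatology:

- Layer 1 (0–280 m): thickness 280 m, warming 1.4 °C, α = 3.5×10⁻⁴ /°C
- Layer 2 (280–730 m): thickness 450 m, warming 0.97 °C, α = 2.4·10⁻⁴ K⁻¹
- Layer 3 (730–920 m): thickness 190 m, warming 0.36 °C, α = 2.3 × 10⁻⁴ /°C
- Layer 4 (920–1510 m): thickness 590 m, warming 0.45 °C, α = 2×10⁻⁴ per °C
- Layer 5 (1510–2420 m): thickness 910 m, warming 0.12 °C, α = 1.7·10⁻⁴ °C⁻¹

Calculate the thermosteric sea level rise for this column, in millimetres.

0–280 m: 1.4 × 280 × 3.5×10⁻⁴ = 0.13720 m
Layer 2: 0.97 × 450 × 2.4×10⁻⁴ = 0.10476 m
730–920 m: 0.36 × 190 × 2.3×10⁻⁴ = 0.015732 m
920–1510 m: 2×10⁻⁴ × 0.45 × 590 = 0.05310 m
910 × 0.12 × 1.7×10⁻⁴ = 0.018564 m
Δh = 0.13720 + 0.10476 + 0.015732 + 0.05310 + 0.018564 = 0.329356 m ≈ 329 mm

Δh = 329 mm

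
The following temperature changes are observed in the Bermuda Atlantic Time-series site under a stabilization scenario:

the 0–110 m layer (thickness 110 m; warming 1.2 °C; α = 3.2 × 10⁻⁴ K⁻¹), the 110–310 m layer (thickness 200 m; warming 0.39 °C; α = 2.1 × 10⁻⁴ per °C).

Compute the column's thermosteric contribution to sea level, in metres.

110 × 3.2×10⁻⁴ × 1.2 = 0.04224 m
200 × 0.39 × 2.1×10⁻⁴ = 0.01638 m
Δh = 0.04224 + 0.01638 = 0.05862 m

0.059 m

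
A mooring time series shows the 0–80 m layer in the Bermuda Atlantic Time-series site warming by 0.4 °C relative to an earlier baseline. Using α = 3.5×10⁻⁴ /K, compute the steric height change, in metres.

Δh = αΔT·H = 3.5×10⁻⁴ × 0.4 × 80 = 0.01120 m

Δh = 0.0112 m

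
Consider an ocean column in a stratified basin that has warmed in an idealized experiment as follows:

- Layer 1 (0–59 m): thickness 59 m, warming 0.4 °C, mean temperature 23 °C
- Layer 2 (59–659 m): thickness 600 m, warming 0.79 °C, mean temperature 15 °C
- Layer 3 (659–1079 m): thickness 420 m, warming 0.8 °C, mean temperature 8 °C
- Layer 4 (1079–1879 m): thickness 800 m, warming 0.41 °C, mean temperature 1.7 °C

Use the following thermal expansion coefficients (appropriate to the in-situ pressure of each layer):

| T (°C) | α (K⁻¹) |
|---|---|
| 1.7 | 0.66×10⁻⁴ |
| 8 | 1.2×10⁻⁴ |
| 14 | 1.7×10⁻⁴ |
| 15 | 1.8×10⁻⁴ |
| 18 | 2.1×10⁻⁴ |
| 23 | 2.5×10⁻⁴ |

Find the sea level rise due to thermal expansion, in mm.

Layer 1 at 23 °C → α = 2.5×10⁻⁴ K⁻¹
Layer 2 at 15 °C → α = 1.8×10⁻⁴ K⁻¹
Layer 3 at 8 °C → α = 1.2×10⁻⁴ K⁻¹
Layer 4 at 1.7 °C → α = 0.66×10⁻⁴ K⁻¹
0–59 m: 0.4 × 2.5×10⁻⁴ × 59 = 0.00590 m
Layer 2: 600 × 1.8×10⁻⁴ × 0.79 = 0.08532 m
659–1079 m: 0.8 × 1.2×10⁻⁴ × 420 = 0.04032 m
1079–1879 m: 800 × 0.41 × 0.66×10⁻⁴ = 0.021648 m
Δh = 0.00590 + 0.08532 + 0.04032 + 0.021648 = 0.153188 m

153 mm of thermosteric rise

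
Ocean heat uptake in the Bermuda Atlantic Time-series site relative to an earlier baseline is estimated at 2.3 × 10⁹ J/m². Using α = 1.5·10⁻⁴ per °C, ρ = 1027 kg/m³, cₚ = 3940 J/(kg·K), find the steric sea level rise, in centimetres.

Δh = αQ/(ρcₚ) = 1.5×10⁻⁴ × 2.3×10⁹ / (1027 × 3940) ≈ 0.085261 m

8.53 cm of thermosteric rise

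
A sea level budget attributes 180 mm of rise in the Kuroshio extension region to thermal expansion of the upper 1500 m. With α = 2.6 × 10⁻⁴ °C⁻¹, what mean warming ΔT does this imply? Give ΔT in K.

0.462 K

ΔT = Δh/(αH) = 0.18 / (2.6×10⁻⁴ × 1500) ≈ 0.4615 K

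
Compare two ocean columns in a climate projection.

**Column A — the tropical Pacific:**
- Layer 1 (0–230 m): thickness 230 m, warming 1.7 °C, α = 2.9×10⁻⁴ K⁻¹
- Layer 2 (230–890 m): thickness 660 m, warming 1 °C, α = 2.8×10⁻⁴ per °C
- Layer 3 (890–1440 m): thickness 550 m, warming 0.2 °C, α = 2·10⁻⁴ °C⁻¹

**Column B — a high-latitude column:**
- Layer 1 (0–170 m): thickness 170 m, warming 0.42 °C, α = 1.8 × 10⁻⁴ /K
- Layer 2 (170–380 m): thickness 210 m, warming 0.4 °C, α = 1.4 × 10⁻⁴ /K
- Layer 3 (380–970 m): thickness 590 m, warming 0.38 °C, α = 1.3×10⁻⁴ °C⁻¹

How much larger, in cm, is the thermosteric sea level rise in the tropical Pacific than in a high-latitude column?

26.6 cm larger

A 0–230 m: 230 × 1.7 × 2.9×10⁻⁴ = 0.11339 m
A 1 × 660 × 2.8×10⁻⁴ = 0.18480 m
A 2×10⁻⁴ × 550 × 0.2 = 0.02200 m
A total: 0.32019 m
B Layer 1: 170 × 0.42 × 1.8×10⁻⁴ = 0.012852 m
B Layer 2: 0.4 × 210 × 1.4×10⁻⁴ = 0.01176 m
B 380–970 m: 0.38 × 590 × 1.3×10⁻⁴ = 0.029146 m
B total: 0.053758 m
Difference: 0.32019 − 0.053758 = 0.266432 m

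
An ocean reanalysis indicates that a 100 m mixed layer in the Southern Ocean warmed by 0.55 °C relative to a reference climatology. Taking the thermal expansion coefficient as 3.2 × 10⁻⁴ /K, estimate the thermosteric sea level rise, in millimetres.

Δh = αΔT·H = 3.2×10⁻⁴ × 0.55 × 100 = 0.01760 m

18 mm of thermosteric rise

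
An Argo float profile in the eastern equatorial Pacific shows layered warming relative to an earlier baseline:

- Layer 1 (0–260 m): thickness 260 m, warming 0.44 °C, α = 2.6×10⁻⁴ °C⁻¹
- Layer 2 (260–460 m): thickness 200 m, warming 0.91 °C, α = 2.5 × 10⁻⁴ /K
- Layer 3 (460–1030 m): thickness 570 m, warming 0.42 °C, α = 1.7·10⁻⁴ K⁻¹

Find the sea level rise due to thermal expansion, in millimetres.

about 116 mm

Layer 1: 260 × 2.6×10⁻⁴ × 0.44 = 0.029744 m
260–460 m: 2.5×10⁻⁴ × 200 × 0.91 = 0.04550 m
460–1030 m: 570 × 1.7×10⁻⁴ × 0.42 = 0.040698 m
Δh = 0.029744 + 0.04550 + 0.040698 = 0.115942 m ≈ 116 mm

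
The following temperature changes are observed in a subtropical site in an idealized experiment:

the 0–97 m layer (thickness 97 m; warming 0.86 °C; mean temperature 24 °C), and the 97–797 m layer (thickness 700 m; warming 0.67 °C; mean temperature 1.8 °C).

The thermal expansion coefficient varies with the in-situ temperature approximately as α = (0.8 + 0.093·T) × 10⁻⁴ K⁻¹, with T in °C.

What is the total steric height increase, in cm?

7.07 cm

Layer 1: α = (0.8 + 0.093×24)×10⁻⁴ = 3.032×10⁻⁴ K⁻¹
Layer 2: α = (0.8 + 0.093×1.8)×10⁻⁴ = 0.9674×10⁻⁴ K⁻¹
0–97 m: 0.86 × 97 × 3.032×10⁻⁴ = 0.025292944 m
97–797 m: 0.67 × 0.9674×10⁻⁴ × 700 = 0.04537106 m
Δh = 0.025292944 + 0.04537106 = 0.070664004 m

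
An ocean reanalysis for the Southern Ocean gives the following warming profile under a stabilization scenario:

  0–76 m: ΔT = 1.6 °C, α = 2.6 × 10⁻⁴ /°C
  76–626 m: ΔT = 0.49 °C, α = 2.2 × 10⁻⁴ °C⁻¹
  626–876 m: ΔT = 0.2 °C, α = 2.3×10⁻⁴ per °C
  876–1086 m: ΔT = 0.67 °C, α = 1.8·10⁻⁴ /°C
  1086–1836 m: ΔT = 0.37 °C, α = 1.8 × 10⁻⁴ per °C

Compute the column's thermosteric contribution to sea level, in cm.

17.8 cm of thermosteric rise

1.6 × 76 × 2.6×10⁻⁴ = 0.031616 m
0.49 × 550 × 2.2×10⁻⁴ = 0.05929 m
626–876 m: 2.3×10⁻⁴ × 250 × 0.2 = 0.01150 m
1.8×10⁻⁴ × 210 × 0.67 = 0.025326 m
Layer 5: 1.8×10⁻⁴ × 750 × 0.37 = 0.04995 m
Δh = 0.031616 + 0.05929 + 0.01150 + 0.025326 + 0.04995 = 0.177682 m ≈ 17.8 cm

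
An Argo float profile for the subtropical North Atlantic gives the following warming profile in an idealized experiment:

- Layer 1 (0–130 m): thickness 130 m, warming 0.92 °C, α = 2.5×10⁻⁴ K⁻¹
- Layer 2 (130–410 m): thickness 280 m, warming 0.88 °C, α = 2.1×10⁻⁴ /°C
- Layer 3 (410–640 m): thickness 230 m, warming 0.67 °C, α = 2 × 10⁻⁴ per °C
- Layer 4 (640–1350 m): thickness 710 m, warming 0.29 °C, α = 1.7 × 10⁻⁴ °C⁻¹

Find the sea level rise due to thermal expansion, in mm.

Δh ≈ 147 mm

0–130 m: 130 × 0.92 × 2.5×10⁻⁴ = 0.02990 m
0.88 × 280 × 2.1×10⁻⁴ = 0.051744 m
Layer 3: 2×10⁻⁴ × 0.67 × 230 = 0.03082 m
640–1350 m: 710 × 1.7×10⁻⁴ × 0.29 = 0.035003 m
Δh = 0.02990 + 0.051744 + 0.03082 + 0.035003 = 0.147467 m ≈ 147 mm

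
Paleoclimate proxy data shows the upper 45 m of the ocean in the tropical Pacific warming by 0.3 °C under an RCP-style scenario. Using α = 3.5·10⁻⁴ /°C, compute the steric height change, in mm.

Δh ≈ 4.73 mm

Δh = αΔT·H = 3.5×10⁻⁴ × 0.3 × 45 = 0.004725 m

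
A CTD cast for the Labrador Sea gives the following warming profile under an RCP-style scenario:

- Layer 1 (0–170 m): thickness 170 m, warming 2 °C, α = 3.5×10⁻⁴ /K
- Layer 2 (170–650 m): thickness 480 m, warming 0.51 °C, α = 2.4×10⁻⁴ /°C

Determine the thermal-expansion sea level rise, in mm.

Δh ≈ 178 mm

0–170 m: 3.5×10⁻⁴ × 2 × 170 = 0.11900 m
170–650 m: 480 × 0.51 × 2.4×10⁻⁴ = 0.058752 m
Δh = 0.11900 + 0.058752 = 0.177752 m ≈ 178 mm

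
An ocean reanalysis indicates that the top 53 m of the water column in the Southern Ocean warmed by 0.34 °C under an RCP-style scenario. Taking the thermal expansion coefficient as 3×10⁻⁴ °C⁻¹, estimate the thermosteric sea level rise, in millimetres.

5.41 mm of thermosteric rise

Δh = αΔT·H = 3×10⁻⁴ × 0.34 × 53 = 0.005406 m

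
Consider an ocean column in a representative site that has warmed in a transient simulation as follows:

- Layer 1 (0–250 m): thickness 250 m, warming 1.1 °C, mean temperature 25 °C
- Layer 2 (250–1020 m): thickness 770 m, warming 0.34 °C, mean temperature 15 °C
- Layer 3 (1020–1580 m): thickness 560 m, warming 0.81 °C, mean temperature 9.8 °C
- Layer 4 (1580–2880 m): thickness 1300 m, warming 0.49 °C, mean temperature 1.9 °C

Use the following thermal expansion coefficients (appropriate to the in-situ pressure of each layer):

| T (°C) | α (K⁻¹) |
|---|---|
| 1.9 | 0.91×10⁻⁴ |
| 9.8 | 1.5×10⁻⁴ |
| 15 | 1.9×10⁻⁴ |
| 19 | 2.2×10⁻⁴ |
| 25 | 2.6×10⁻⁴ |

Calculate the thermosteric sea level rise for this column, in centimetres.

Layer 1 at 25 °C → α = 2.6×10⁻⁴ K⁻¹
Layer 2 at 15 °C → α = 1.9×10⁻⁴ K⁻¹
Layer 3 at 9.8 °C → α = 1.5×10⁻⁴ K⁻¹
Layer 4 at 1.9 °C → α = 0.91×10⁻⁴ K⁻¹
Layer 1: 1.1 × 2.6×10⁻⁴ × 250 = 0.07150 m
250–1020 m: 0.34 × 770 × 1.9×10⁻⁴ = 0.049742 m
560 × 1.5×10⁻⁴ × 0.81 = 0.06804 m
0.91×10⁻⁴ × 0.49 × 1300 = 0.057967 m
Δh = 0.07150 + 0.049742 + 0.06804 + 0.057967 = 0.247249 m ≈ 24.7 cm

24.7 cm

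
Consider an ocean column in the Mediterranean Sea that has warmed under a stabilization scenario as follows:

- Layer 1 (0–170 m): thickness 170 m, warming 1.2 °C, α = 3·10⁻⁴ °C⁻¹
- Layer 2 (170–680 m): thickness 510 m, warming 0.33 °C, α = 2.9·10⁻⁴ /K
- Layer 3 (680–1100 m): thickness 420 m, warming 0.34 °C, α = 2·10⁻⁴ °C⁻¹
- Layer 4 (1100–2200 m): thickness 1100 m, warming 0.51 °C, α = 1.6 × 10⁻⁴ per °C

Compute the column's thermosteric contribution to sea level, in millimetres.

Layer 1: 170 × 3×10⁻⁴ × 1.2 = 0.06120 m
Layer 2: 510 × 2.9×10⁻⁴ × 0.33 = 0.048807 m
680–1100 m: 0.34 × 2×10⁻⁴ × 420 = 0.02856 m
Layer 4: 0.51 × 1.6×10⁻⁴ × 1100 = 0.08976 m
Δh = 0.06120 + 0.048807 + 0.02856 + 0.08976 = 0.228327 m

228 mm of thermosteric rise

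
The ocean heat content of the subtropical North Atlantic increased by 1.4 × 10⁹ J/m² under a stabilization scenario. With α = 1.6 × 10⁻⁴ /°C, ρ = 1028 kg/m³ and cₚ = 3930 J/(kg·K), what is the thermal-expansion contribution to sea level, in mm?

Δh = αQ/(ρcₚ) = 1.6×10⁻⁴ × 1.4×10⁹ / (1028 × 3930) ≈ 0.055445 m

Δh ≈ 55.4 mm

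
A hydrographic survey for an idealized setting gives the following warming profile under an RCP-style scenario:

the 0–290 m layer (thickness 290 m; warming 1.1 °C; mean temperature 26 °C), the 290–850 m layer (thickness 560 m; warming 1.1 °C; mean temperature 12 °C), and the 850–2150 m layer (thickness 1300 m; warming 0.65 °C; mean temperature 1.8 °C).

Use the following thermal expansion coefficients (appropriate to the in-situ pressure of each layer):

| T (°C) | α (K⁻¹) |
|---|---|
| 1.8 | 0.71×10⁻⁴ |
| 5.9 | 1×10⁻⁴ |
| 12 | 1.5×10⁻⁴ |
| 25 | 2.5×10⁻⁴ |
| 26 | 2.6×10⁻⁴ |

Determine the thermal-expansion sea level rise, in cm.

Layer 1 at 26 °C → α = 2.6×10⁻⁴ K⁻¹
Layer 2 at 12 °C → α = 1.5×10⁻⁴ K⁻¹
Layer 3 at 1.8 °C → α = 0.71×10⁻⁴ K⁻¹
2.6×10⁻⁴ × 290 × 1.1 = 0.08294 m
290–850 m: 1.5×10⁻⁴ × 1.1 × 560 = 0.09240 m
Layer 3: 1300 × 0.65 × 0.71×10⁻⁴ = 0.059995 m
Δh = 0.08294 + 0.09240 + 0.059995 = 0.235335 m ≈ 24 cm

24 cm of thermosteric rise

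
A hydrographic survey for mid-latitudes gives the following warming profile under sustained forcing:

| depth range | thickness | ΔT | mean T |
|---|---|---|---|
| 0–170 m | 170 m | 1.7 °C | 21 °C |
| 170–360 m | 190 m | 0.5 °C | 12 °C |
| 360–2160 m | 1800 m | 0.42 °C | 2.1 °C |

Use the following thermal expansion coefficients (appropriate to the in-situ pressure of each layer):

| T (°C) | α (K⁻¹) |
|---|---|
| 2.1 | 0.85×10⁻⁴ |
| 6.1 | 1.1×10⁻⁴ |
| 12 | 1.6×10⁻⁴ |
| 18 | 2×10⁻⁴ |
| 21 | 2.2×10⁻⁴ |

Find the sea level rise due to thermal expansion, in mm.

Layer 1 at 21 °C → α = 2.2×10⁻⁴ K⁻¹
Layer 2 at 12 °C → α = 1.6×10⁻⁴ K⁻¹
Layer 3 at 2.1 °C → α = 0.85×10⁻⁴ K⁻¹
1.7 × 2.2×10⁻⁴ × 170 = 0.06358 m
190 × 0.5 × 1.6×10⁻⁴ = 0.01520 m
360–2160 m: 0.85×10⁻⁴ × 1800 × 0.42 = 0.06426 m
Δh = 0.06358 + 0.01520 + 0.06426 = 0.14304 m

Δh ≈ 140 mm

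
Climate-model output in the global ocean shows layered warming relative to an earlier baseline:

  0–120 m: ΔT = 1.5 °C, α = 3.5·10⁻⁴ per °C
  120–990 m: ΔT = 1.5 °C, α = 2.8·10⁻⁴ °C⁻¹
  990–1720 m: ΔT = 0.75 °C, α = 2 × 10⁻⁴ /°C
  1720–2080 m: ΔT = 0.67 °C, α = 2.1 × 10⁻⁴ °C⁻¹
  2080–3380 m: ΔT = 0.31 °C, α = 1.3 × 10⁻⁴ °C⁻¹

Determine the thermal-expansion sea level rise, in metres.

Δh ≈ 0.641 m

0–120 m: 3.5×10⁻⁴ × 1.5 × 120 = 0.06300 m
120–990 m: 2.8×10⁻⁴ × 1.5 × 870 = 0.36540 m
Layer 3: 730 × 0.75 × 2×10⁻⁴ = 0.10950 m
Layer 4: 360 × 2.1×10⁻⁴ × 0.67 = 0.050652 m
1.3×10⁻⁴ × 1300 × 0.31 = 0.05239 m
Δh = 0.06300 + 0.36540 + 0.10950 + 0.050652 + 0.05239 = 0.640942 m ≈ 0.641 m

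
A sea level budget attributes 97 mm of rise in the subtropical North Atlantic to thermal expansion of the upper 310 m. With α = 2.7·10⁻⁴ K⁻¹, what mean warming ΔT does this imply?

1.2 K

ΔT = Δh/(αH) = 0.097 / (2.7×10⁻⁴ × 310) ≈ 1.159 K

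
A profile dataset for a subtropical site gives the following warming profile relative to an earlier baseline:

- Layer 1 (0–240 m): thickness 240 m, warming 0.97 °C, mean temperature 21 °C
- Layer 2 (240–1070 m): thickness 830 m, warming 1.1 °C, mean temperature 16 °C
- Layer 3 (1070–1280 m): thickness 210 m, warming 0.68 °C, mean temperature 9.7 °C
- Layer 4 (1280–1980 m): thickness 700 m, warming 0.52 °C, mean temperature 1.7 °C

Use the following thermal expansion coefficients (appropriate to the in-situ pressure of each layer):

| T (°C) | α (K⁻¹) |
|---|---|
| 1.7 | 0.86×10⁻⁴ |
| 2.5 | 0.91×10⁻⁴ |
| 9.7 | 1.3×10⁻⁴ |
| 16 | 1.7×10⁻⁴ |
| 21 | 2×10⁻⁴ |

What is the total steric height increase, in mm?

Layer 1 at 21 °C → α = 2×10⁻⁴ K⁻¹
Layer 2 at 16 °C → α = 1.7×10⁻⁴ K⁻¹
Layer 3 at 9.7 °C → α = 1.3×10⁻⁴ K⁻¹
Layer 4 at 1.7 °C → α = 0.86×10⁻⁴ K⁻¹
0–240 m: 2×10⁻⁴ × 0.97 × 240 = 0.04656 m
240–1070 m: 1.7×10⁻⁴ × 830 × 1.1 = 0.15521 m
1070–1280 m: 1.3×10⁻⁴ × 210 × 0.68 = 0.018564 m
1280–1980 m: 0.86×10⁻⁴ × 700 × 0.52 = 0.031304 m
Δh = 0.04656 + 0.15521 + 0.018564 + 0.031304 = 0.251638 m

Δh ≈ 252 mm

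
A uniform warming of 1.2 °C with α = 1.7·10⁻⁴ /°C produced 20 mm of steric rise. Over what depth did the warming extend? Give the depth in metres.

H = Δh/(αΔT) = 0.02 / (1.7×10⁻⁴ × 1.2) ≈ 98.04 m

98.0 m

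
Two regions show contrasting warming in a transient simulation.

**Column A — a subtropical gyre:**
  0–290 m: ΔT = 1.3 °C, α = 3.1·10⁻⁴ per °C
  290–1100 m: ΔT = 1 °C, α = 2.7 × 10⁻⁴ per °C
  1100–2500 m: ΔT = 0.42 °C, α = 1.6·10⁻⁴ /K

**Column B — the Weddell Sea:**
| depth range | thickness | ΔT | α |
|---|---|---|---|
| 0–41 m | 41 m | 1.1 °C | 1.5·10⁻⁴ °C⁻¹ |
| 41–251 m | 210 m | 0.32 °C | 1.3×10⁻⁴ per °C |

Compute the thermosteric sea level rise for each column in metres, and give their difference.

Δh_A ≈ 0.43 m, Δh_B ≈ 0.016 m; difference ≈ 0.41 m

A 1.3 × 3.1×10⁻⁴ × 290 = 0.11687 m
A 290–1100 m: 810 × 1 × 2.7×10⁻⁴ = 0.21870 m
A Layer 3: 0.42 × 1.6×10⁻⁴ × 1400 = 0.09408 m
A total: 0.42965 m
B 1.5×10⁻⁴ × 1.1 × 41 = 0.006765 m
B Layer 2: 1.3×10⁻⁴ × 210 × 0.32 = 0.008736 m
B total: 0.015501 m
Difference: 0.42965 − 0.015501 = 0.414149 m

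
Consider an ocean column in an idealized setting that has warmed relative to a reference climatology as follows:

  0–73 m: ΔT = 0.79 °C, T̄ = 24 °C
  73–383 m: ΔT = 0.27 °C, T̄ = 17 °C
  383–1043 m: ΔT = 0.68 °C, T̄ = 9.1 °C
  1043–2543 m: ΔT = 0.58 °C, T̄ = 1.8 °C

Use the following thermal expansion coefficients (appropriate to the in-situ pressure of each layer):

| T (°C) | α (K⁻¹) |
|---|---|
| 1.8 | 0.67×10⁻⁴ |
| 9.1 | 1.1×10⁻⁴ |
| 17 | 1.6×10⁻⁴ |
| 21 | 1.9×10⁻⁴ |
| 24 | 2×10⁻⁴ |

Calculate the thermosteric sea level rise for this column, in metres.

Layer 1 at 24 °C → α = 2×10⁻⁴ K⁻¹
Layer 2 at 17 °C → α = 1.6×10⁻⁴ K⁻¹
Layer 3 at 9.1 °C → α = 1.1×10⁻⁴ K⁻¹
Layer 4 at 1.8 °C → α = 0.67×10⁻⁴ K⁻¹
2×10⁻⁴ × 73 × 0.79 = 0.011534 m
0.27 × 310 × 1.6×10⁻⁴ = 0.013392 m
Layer 3: 660 × 0.68 × 1.1×10⁻⁴ = 0.049368 m
1500 × 0.58 × 0.67×10⁻⁴ = 0.05829 m
Δh = 0.011534 + 0.013392 + 0.049368 + 0.05829 = 0.132584 m

about 0.133 m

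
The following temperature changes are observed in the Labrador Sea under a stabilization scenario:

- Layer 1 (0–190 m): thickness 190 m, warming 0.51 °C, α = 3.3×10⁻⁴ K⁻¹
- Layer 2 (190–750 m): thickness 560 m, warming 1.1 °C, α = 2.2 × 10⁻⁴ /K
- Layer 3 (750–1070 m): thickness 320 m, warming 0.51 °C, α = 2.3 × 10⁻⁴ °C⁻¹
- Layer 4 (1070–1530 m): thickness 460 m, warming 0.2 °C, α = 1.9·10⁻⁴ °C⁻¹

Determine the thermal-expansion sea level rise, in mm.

0.51 × 190 × 3.3×10⁻⁴ = 0.031977 m
Layer 2: 2.2×10⁻⁴ × 1.1 × 560 = 0.13552 m
0.51 × 2.3×10⁻⁴ × 320 = 0.037536 m
1.9×10⁻⁴ × 0.2 × 460 = 0.01748 m
Δh = 0.031977 + 0.13552 + 0.037536 + 0.01748 = 0.222513 m

Δh ≈ 223 mm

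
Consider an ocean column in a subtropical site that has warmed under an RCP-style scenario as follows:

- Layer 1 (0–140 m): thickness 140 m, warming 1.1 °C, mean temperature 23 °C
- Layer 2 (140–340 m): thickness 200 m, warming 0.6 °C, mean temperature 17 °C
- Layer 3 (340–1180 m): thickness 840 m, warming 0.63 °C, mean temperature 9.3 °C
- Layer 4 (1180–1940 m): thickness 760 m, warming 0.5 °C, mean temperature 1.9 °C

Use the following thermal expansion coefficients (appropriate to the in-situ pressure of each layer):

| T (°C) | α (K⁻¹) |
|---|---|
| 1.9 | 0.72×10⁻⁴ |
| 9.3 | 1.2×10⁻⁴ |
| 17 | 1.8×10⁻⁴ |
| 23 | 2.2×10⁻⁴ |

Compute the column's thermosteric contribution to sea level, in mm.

150 mm

Layer 1 at 23 °C → α = 2.2×10⁻⁴ K⁻¹
Layer 2 at 17 °C → α = 1.8×10⁻⁴ K⁻¹
Layer 3 at 9.3 °C → α = 1.2×10⁻⁴ K⁻¹
Layer 4 at 1.9 °C → α = 0.72×10⁻⁴ K⁻¹
0–140 m: 140 × 1.1 × 2.2×10⁻⁴ = 0.03388 m
Layer 2: 1.8×10⁻⁴ × 200 × 0.6 = 0.02160 m
Layer 3: 1.2×10⁻⁴ × 0.63 × 840 = 0.063504 m
0.5 × 760 × 0.72×10⁻⁴ = 0.02736 m
Δh = 0.03388 + 0.02160 + 0.063504 + 0.02736 = 0.146344 m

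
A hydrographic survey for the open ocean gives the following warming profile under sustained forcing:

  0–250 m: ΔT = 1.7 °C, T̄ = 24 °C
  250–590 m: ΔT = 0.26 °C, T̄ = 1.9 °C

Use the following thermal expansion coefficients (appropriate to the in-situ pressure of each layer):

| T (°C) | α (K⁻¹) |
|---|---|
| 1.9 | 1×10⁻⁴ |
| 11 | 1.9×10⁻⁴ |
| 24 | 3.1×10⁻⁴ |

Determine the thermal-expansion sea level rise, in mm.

Layer 1 at 24 °C → α = 3.1×10⁻⁴ K⁻¹
Layer 2 at 1.9 °C → α = 1×10⁻⁴ K⁻¹
3.1×10⁻⁴ × 250 × 1.7 = 0.13175 m
1×10⁻⁴ × 0.26 × 340 = 0.00884 m
Δh = 0.13175 + 0.00884 = 0.14059 m

141 mm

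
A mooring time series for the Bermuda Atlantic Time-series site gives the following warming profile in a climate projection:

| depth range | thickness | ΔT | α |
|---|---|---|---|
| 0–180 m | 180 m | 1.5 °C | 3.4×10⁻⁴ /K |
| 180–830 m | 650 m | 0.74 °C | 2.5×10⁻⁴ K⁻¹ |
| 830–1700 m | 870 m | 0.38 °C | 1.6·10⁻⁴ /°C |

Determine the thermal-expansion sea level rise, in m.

3.4×10⁻⁴ × 180 × 1.5 = 0.09180 m
0.74 × 650 × 2.5×10⁻⁴ = 0.12025 m
Layer 3: 1.6×10⁻⁴ × 870 × 0.38 = 0.052896 m
Δh = 0.09180 + 0.12025 + 0.052896 = 0.264946 m

Δh = 0.265 m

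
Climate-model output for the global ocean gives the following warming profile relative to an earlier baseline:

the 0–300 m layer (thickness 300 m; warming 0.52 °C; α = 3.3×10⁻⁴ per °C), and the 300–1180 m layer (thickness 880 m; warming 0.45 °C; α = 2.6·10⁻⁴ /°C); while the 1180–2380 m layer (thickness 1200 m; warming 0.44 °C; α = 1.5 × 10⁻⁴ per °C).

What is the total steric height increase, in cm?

Layer 1: 3.3×10⁻⁴ × 300 × 0.52 = 0.05148 m
Layer 2: 880 × 2.6×10⁻⁴ × 0.45 = 0.10296 m
1200 × 0.44 × 1.5×10⁻⁴ = 0.07920 m
Δh = 0.05148 + 0.10296 + 0.07920 = 0.23364 m

about 23.4 cm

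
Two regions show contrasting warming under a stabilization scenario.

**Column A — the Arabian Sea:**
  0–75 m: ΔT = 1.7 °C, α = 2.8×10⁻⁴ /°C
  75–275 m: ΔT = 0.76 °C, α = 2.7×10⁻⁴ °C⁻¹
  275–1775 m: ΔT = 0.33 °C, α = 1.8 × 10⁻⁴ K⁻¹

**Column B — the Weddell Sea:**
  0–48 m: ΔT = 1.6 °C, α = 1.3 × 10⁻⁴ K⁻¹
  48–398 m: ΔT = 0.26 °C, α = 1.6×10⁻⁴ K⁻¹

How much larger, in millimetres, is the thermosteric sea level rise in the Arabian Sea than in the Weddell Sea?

A 2.8×10⁻⁴ × 75 × 1.7 = 0.03570 m
A Layer 2: 0.76 × 200 × 2.7×10⁻⁴ = 0.04104 m
A 0.33 × 1.8×10⁻⁴ × 1500 = 0.08910 m
A total: 0.16584 m
B Layer 1: 1.6 × 48 × 1.3×10⁻⁴ = 0.009984 m
B Layer 2: 350 × 1.6×10⁻⁴ × 0.26 = 0.01456 m
B total: 0.024544 m
Difference: 0.16584 − 0.024544 = 0.141296 m

Δh_A − Δh_B ≈ 140 mm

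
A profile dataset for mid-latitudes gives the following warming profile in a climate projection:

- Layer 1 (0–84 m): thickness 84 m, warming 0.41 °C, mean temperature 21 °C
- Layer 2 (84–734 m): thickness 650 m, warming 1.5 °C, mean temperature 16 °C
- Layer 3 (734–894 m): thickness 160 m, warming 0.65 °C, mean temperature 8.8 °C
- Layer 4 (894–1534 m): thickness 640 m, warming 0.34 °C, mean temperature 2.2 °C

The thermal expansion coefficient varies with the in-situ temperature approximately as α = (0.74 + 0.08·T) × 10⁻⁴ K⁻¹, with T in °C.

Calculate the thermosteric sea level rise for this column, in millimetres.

Δh = 240 mm

Layer 1: α = (0.74 + 0.08×21)×10⁻⁴ = 2.42×10⁻⁴ K⁻¹
Layer 2: α = (0.74 + 0.08×16)×10⁻⁴ = 2.02×10⁻⁴ K⁻¹
Layer 3: α = (0.74 + 0.08×8.8)×10⁻⁴ = 1.444×10⁻⁴ K⁻¹
Layer 4: α = (0.74 + 0.08×2.2)×10⁻⁴ = 0.916×10⁻⁴ K⁻¹
84 × 2.42×10⁻⁴ × 0.41 = 0.00833448 m
Layer 2: 1.5 × 2.02×10⁻⁴ × 650 = 0.19695 m
734–894 m: 160 × 0.65 × 1.444×10⁻⁴ = 0.0150176 m
894–1534 m: 0.916×10⁻⁴ × 640 × 0.34 = 0.01993216 m
Δh = 0.00833448 + 0.19695 + 0.0150176 + 0.01993216 = 0.24023424 m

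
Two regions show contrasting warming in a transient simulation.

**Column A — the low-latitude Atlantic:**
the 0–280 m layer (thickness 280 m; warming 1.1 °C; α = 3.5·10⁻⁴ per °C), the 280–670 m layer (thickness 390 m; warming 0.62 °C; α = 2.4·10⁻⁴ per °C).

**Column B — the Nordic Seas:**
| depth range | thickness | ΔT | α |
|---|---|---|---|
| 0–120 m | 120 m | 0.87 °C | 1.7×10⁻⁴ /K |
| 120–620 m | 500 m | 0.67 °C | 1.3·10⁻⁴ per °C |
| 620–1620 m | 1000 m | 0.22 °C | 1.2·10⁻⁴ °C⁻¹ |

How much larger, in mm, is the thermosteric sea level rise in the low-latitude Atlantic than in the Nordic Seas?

A 0–280 m: 3.5×10⁻⁴ × 280 × 1.1 = 0.10780 m
A 390 × 0.62 × 2.4×10⁻⁴ = 0.058032 m
A total: 0.165832 m
B 1.7×10⁻⁴ × 120 × 0.87 = 0.017748 m
B 500 × 1.3×10⁻⁴ × 0.67 = 0.04355 m
B Layer 3: 0.22 × 1.2×10⁻⁴ × 1000 = 0.02640 m
B total: 0.087698 m
Difference: 0.165832 − 0.087698 = 0.078134 m

78.1 mm larger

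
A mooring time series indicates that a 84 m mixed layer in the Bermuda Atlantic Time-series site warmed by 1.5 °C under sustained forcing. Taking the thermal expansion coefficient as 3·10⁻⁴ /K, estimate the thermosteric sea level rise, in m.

Δh = αΔT·H = 3×10⁻⁴ × 1.5 × 84 = 0.03780 m

Δh ≈ 0.0378 m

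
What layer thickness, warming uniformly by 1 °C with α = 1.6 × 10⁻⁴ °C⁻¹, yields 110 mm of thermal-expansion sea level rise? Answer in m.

about 690 m

H = Δh/(αΔT) = 0.11 / (1.6×10⁻⁴ × 1) = 687.5 m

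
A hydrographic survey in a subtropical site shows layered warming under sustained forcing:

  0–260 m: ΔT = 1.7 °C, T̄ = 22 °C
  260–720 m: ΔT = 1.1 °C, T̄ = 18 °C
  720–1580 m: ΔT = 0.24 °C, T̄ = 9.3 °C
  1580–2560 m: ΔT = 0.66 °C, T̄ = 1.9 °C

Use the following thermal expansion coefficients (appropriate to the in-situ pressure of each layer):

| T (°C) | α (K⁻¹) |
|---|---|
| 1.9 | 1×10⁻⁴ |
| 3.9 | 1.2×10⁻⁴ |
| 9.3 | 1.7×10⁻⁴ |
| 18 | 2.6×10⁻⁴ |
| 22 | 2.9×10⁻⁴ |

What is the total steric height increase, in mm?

Layer 1 at 22 °C → α = 2.9×10⁻⁴ K⁻¹
Layer 2 at 18 °C → α = 2.6×10⁻⁴ K⁻¹
Layer 3 at 9.3 °C → α = 1.7×10⁻⁴ K⁻¹
Layer 4 at 1.9 °C → α = 1×10⁻⁴ K⁻¹
Layer 1: 1.7 × 260 × 2.9×10⁻⁴ = 0.12818 m
2.6×10⁻⁴ × 460 × 1.1 = 0.13156 m
720–1580 m: 0.24 × 1.7×10⁻⁴ × 860 = 0.035088 m
Layer 4: 0.66 × 980 × 1×10⁻⁴ = 0.06468 m
Δh = 0.12818 + 0.13156 + 0.035088 + 0.06468 = 0.359508 m ≈ 360 mm

about 360 mm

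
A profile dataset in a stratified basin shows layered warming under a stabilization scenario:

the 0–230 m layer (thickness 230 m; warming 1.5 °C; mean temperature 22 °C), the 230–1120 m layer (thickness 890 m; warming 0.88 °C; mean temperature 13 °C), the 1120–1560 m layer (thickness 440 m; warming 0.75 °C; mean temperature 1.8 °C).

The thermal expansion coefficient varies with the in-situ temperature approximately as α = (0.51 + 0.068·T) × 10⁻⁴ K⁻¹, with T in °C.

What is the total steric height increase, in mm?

199 mm

Layer 1: α = (0.51 + 0.068×22)×10⁻⁴ = 2.006×10⁻⁴ K⁻¹
Layer 2: α = (0.51 + 0.068×13)×10⁻⁴ = 1.394×10⁻⁴ K⁻¹
Layer 3: α = (0.51 + 0.068×1.8)×10⁻⁴ = 0.6324×10⁻⁴ K⁻¹
Layer 1: 2.006×10⁻⁴ × 1.5 × 230 = 0.069207 m
230–1120 m: 0.88 × 890 × 1.394×10⁻⁴ = 0.10917808 m
440 × 0.75 × 0.6324×10⁻⁴ = 0.0208692 m
Δh = 0.069207 + 0.10917808 + 0.0208692 = 0.19925428 m ≈ 199 mm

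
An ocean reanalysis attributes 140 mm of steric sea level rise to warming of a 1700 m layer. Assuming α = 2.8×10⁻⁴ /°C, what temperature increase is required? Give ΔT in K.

about 0.29 K

ΔT = Δh/(αH) = 0.14 / (2.8×10⁻⁴ × 1700) ≈ 0.2941 K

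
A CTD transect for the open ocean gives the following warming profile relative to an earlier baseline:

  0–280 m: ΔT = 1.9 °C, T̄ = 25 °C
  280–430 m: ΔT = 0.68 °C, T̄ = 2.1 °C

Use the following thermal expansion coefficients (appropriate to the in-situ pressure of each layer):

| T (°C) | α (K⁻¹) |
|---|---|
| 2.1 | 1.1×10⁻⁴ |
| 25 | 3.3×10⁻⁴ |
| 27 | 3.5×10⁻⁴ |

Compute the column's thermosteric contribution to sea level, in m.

Δh = 0.19 m

Layer 1 at 25 °C → α = 3.3×10⁻⁴ K⁻¹
Layer 2 at 2.1 °C → α = 1.1×10⁻⁴ K⁻¹
0–280 m: 280 × 1.9 × 3.3×10⁻⁴ = 0.17556 m
280–430 m: 1.1×10⁻⁴ × 0.68 × 150 = 0.01122 m
Δh = 0.17556 + 0.01122 = 0.18678 m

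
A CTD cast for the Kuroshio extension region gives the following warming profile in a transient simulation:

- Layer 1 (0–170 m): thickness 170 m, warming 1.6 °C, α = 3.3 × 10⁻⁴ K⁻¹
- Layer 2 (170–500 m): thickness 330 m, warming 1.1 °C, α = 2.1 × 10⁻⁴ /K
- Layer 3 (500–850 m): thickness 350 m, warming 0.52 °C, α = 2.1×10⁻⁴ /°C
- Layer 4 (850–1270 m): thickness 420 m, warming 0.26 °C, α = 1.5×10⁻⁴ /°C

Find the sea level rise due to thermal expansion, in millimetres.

1.6 × 3.3×10⁻⁴ × 170 = 0.08976 m
2.1×10⁻⁴ × 330 × 1.1 = 0.07623 m
Layer 3: 350 × 0.52 × 2.1×10⁻⁴ = 0.03822 m
420 × 0.26 × 1.5×10⁻⁴ = 0.01638 m
Δh = 0.08976 + 0.07623 + 0.03822 + 0.01638 = 0.22059 m

Δh = 220 mm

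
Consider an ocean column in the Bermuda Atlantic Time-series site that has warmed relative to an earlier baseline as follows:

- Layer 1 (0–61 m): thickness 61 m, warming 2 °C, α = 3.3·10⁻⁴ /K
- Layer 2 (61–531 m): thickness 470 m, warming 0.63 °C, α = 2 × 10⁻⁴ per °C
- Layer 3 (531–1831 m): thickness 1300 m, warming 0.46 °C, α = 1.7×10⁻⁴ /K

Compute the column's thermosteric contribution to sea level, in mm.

201 mm

0–61 m: 3.3×10⁻⁴ × 61 × 2 = 0.04026 m
470 × 0.63 × 2×10⁻⁴ = 0.05922 m
531–1831 m: 1300 × 1.7×10⁻⁴ × 0.46 = 0.10166 m
Δh = 0.04026 + 0.05922 + 0.10166 = 0.20114 m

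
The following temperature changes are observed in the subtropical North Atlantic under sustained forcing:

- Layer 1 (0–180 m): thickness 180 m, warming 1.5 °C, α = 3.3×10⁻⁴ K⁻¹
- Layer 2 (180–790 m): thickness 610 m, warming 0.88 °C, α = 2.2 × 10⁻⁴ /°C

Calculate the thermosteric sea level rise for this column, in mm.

180 × 1.5 × 3.3×10⁻⁴ = 0.08910 m
Layer 2: 2.2×10⁻⁴ × 0.88 × 610 = 0.118096 m
Δh = 0.08910 + 0.118096 = 0.207196 m

Δh = 207 mm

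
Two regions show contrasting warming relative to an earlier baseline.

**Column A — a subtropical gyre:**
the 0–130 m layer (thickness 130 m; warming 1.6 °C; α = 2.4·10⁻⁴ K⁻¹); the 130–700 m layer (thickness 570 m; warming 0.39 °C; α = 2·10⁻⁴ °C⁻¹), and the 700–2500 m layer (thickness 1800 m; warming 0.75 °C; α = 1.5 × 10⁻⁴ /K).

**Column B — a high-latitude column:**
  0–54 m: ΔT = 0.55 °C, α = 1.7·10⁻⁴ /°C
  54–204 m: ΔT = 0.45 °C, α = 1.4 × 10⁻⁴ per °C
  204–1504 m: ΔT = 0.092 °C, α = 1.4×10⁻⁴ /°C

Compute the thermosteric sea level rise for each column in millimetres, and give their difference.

A: 300 mm; B: 31 mm; difference 270 mm

A Layer 1: 1.6 × 2.4×10⁻⁴ × 130 = 0.04992 m
A 130–700 m: 2×10⁻⁴ × 570 × 0.39 = 0.04446 m
A Layer 3: 1.5×10⁻⁴ × 1800 × 0.75 = 0.20250 m
A total: 0.29688 m
B 0–54 m: 54 × 0.55 × 1.7×10⁻⁴ = 0.005049 m
B 54–204 m: 150 × 0.45 × 1.4×10⁻⁴ = 0.00945 m
B 0.092 × 1300 × 1.4×10⁻⁴ = 0.016744 m
B total: 0.031243 m
Difference: 0.29688 − 0.031243 = 0.265637 m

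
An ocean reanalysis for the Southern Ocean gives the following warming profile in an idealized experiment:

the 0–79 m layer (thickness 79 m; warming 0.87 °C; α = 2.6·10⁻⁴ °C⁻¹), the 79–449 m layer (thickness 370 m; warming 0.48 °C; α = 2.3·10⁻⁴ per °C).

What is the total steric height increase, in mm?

58.7 mm of thermosteric rise

Layer 1: 79 × 2.6×10⁻⁴ × 0.87 = 0.0178698 m
2.3×10⁻⁴ × 0.48 × 370 = 0.040848 m
Δh = 0.0178698 + 0.040848 = 0.0587178 m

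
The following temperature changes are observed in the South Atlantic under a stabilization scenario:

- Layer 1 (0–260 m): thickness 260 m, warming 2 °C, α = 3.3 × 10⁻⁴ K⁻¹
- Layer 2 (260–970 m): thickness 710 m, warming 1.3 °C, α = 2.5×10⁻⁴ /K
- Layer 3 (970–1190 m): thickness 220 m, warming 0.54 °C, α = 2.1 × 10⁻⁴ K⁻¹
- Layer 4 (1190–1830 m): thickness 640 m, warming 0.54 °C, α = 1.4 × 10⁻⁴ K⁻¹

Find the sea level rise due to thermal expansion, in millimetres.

2 × 3.3×10⁻⁴ × 260 = 0.17160 m
2.5×10⁻⁴ × 1.3 × 710 = 0.23075 m
970–1190 m: 220 × 2.1×10⁻⁴ × 0.54 = 0.024948 m
Layer 4: 0.54 × 640 × 1.4×10⁻⁴ = 0.048384 m
Δh = 0.17160 + 0.23075 + 0.024948 + 0.048384 = 0.475682 m

about 476 mm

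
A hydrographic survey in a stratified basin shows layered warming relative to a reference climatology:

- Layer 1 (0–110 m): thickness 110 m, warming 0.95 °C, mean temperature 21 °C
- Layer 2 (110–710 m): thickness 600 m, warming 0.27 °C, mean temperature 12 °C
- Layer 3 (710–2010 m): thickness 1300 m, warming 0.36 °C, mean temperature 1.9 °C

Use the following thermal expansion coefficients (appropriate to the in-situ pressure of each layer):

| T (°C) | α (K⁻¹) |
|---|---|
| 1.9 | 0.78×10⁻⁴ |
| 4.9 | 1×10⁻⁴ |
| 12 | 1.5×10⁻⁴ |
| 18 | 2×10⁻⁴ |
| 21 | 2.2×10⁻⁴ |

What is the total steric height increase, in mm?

Δh ≈ 83.8 mm

Layer 1 at 21 °C → α = 2.2×10⁻⁴ K⁻¹
Layer 2 at 12 °C → α = 1.5×10⁻⁴ K⁻¹
Layer 3 at 1.9 °C → α = 0.78×10⁻⁴ K⁻¹
Layer 1: 2.2×10⁻⁴ × 0.95 × 110 = 0.02299 m
600 × 1.5×10⁻⁴ × 0.27 = 0.02430 m
0.78×10⁻⁴ × 1300 × 0.36 = 0.036504 m
Δh = 0.02299 + 0.02430 + 0.036504 = 0.083794 m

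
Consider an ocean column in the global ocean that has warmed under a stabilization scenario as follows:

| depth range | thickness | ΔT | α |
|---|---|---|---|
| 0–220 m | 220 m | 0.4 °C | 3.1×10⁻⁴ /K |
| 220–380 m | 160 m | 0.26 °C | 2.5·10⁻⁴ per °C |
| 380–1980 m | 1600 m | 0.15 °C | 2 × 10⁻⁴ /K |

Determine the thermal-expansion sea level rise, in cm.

0.4 × 220 × 3.1×10⁻⁴ = 0.02728 m
Layer 2: 2.5×10⁻⁴ × 0.26 × 160 = 0.01040 m
1600 × 2×10⁻⁴ × 0.15 = 0.04800 m
Δh = 0.02728 + 0.01040 + 0.04800 = 0.08568 m

about 8.57 cm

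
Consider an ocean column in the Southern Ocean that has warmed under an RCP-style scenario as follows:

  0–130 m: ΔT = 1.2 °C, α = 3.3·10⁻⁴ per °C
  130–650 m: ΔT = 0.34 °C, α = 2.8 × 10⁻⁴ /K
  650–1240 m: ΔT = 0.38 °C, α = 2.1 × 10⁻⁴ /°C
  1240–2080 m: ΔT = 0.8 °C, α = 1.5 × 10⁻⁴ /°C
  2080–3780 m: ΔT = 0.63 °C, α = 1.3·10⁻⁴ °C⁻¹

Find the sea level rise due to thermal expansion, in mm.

0–130 m: 3.3×10⁻⁴ × 1.2 × 130 = 0.05148 m
Layer 2: 0.34 × 2.8×10⁻⁴ × 520 = 0.049504 m
0.38 × 2.1×10⁻⁴ × 590 = 0.047082 m
1240–2080 m: 1.5×10⁻⁴ × 0.8 × 840 = 0.10080 m
1700 × 1.3×10⁻⁴ × 0.63 = 0.13923 m
Δh = 0.05148 + 0.049504 + 0.047082 + 0.10080 + 0.13923 = 0.388096 m

about 390 mm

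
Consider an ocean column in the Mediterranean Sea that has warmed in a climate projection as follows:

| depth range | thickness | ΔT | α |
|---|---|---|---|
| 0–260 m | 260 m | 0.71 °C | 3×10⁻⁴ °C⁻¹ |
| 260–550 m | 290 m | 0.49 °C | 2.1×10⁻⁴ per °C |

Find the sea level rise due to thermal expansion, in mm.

Δh ≈ 85.2 mm

3×10⁻⁴ × 260 × 0.71 = 0.05538 m
290 × 0.49 × 2.1×10⁻⁴ = 0.029841 m
Δh = 0.05538 + 0.029841 = 0.085221 m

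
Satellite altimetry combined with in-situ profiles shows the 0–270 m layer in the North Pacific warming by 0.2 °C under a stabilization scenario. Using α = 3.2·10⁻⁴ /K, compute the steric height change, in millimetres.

17.3 mm

Δh = αΔT·H = 3.2×10⁻⁴ × 0.2 × 270 = 0.01728 m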